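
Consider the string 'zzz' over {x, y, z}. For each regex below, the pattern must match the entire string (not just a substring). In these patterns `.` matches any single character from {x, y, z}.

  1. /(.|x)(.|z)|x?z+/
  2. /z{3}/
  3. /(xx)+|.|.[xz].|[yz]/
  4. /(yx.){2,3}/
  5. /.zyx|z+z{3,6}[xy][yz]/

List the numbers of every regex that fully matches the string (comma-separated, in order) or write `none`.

1 → match
2 → match
3 → match
4 → no match — must start with 'yx'
5 → no match

1, 2, 3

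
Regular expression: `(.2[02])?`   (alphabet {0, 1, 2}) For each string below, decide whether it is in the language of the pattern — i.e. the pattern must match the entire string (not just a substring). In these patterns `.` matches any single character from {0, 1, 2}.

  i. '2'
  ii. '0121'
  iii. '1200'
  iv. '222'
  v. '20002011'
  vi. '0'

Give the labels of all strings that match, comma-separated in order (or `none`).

i → no match
ii → no match
iii → no match
iv → match
v → no match
vi → no match

iv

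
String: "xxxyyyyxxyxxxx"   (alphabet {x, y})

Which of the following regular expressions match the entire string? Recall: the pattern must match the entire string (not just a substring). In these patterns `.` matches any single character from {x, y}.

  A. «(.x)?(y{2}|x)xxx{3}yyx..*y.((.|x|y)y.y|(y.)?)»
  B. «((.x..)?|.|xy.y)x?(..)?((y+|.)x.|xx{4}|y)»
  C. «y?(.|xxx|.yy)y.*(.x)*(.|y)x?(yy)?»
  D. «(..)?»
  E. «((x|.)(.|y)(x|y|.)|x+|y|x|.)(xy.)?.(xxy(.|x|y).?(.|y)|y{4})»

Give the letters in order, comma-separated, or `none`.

C

A → no match
B → no match
C → match
D → no match
E → no match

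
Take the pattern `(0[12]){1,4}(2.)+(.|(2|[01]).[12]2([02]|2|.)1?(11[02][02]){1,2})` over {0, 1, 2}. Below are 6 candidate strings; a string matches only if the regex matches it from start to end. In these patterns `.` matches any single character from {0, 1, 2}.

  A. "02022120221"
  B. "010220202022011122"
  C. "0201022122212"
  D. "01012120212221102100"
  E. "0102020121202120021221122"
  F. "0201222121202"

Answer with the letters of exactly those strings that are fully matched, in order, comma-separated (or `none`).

A. "02022120221" → match
B → match
C → match
D → no match
E → match
F → match

A, B, C, E, F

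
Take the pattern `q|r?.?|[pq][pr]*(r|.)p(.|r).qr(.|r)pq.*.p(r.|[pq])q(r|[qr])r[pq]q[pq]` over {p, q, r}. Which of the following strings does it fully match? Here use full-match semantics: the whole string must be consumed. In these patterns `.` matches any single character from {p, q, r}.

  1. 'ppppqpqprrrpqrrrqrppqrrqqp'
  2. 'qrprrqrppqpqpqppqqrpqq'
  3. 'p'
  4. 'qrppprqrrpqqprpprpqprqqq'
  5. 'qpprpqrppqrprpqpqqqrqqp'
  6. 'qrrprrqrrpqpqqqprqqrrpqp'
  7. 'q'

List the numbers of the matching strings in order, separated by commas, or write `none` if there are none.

1 → no match
2 → match
3 → match
4 → no match
5 → match
6 → match
7 → match

2, 3, 5, 6, 7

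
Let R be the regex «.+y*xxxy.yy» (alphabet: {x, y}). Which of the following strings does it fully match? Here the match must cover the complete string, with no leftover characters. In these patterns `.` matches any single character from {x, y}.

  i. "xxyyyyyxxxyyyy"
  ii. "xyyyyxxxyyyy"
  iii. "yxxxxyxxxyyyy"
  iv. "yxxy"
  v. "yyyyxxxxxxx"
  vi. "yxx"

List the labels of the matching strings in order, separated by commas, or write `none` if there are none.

i, ii, iii

i → match
ii → match
iii → match
iv → no match — must end with "yy"
v → no match — must end with "yy"
vi → no match — must end with "yy"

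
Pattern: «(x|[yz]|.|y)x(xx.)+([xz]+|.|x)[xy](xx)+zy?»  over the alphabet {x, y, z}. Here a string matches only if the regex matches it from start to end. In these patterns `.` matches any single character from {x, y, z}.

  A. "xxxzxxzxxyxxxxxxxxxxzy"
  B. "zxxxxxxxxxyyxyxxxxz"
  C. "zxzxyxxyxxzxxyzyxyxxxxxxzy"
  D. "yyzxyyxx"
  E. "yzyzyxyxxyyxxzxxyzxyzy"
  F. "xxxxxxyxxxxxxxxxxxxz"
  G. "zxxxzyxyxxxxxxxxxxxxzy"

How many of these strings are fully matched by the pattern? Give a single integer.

1

A → no match
B → no match
C → no match
D → no match
E → no match
F → match
G → no match
Total matched: 1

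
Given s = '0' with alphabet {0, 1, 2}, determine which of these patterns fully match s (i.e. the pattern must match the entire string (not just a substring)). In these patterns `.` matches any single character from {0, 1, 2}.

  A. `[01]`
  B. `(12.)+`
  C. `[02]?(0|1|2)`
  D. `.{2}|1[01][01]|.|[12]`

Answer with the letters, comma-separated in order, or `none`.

A → match
B → no match — must start with '12'
C → match
D → match

A, C, D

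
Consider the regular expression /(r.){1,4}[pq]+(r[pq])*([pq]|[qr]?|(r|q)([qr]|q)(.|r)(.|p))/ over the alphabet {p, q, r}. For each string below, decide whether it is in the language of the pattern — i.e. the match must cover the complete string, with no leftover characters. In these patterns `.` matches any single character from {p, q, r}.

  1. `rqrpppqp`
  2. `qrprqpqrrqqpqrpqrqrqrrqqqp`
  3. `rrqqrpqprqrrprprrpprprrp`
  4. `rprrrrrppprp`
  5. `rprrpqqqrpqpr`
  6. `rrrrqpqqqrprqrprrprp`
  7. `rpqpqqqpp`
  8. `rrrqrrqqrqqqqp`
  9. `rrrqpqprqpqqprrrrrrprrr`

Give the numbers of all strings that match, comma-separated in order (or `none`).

1 → match
2 → no match — must start with `r`
3 → no match
4 → match
5 → no match
6 → no match
7 → match
8 → match
9 → no match

1, 4, 7, 8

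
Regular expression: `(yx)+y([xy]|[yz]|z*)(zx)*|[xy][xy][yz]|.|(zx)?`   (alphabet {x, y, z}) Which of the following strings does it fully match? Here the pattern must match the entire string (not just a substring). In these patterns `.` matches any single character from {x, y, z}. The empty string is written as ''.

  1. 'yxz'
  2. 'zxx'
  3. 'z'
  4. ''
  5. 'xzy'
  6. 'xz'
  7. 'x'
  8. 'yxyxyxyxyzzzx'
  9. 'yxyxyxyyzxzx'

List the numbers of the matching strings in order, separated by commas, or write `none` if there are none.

1, 3, 4, 7, 8, 9

1. 'yxz' → match
2. 'zxx' → no match
3. 'z' → match
4. '' → match
5. 'xzy' → no match
6. 'xz' → no match
7. 'x' → match
8 → match
9. 'yxyxyxyyzxzx' → match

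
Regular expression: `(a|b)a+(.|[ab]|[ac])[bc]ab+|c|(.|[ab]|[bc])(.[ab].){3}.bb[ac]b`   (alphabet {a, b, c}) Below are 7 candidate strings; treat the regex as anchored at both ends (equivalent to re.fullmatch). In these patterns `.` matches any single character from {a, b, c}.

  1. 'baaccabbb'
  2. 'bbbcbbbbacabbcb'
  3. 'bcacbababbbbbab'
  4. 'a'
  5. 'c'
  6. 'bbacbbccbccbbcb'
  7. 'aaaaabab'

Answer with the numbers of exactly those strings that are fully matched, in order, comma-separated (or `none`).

1, 2, 3, 5, 6, 7

1. 'baaccabbb' → match
2 → match
3 → match
4. 'a' → no match
5. 'c' → match
6 → match
7. 'aaaaabab' → match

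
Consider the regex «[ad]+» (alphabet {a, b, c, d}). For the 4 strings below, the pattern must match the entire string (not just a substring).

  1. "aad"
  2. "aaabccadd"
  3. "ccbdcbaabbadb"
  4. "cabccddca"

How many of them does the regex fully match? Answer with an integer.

1 → match
2 → no match
3 → no match
4 → no match
Total matched: 1

1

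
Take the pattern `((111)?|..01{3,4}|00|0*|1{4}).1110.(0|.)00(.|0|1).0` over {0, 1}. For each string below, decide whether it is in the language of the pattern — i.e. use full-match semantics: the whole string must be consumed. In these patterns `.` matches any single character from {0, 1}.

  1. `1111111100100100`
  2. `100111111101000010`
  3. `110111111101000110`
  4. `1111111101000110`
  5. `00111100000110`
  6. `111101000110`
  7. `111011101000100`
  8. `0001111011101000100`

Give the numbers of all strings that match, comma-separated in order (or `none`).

1, 2, 3, 4, 5, 6, 7, 8

1 → match
2 → match
3 → match
4 → match
5 → match
6. `111101000110` → match
7 → match
8 → match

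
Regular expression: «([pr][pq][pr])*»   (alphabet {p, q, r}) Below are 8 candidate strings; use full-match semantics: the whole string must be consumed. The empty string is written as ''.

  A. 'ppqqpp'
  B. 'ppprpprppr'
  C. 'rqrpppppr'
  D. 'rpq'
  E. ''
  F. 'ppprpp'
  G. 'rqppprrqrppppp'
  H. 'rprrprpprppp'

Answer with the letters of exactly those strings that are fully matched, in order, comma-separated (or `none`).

C, E, F, H

A → no match
B → no match
C → match
D → no match
E → match
F → match
G → no match
H → match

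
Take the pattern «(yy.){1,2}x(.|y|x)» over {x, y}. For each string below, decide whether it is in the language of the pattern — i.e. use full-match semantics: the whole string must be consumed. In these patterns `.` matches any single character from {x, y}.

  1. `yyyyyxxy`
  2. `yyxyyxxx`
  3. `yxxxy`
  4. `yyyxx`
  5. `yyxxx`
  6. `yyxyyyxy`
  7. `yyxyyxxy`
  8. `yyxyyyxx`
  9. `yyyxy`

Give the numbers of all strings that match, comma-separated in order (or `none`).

1, 2, 4, 5, 6, 7, 8, 9

1 → match
2 → match
3 → no match — must start with `yy`
4 → match
5 → match
6 → match
7 → match
8 → match
9 → match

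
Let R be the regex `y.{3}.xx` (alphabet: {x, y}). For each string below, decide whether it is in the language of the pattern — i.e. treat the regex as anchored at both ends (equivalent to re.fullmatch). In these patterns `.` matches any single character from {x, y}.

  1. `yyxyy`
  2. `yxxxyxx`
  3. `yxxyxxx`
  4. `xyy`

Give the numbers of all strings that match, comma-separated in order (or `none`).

1 → no match — must end with `xx`
2 → match
3 → match
4 → no match — must start with `y`

2, 3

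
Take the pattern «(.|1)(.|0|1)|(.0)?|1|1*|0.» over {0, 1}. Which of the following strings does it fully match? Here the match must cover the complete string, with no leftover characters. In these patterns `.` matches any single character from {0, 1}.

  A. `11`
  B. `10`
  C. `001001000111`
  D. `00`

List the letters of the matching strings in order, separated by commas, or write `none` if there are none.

A, B, D

A → match
B → match
C → no match
D → match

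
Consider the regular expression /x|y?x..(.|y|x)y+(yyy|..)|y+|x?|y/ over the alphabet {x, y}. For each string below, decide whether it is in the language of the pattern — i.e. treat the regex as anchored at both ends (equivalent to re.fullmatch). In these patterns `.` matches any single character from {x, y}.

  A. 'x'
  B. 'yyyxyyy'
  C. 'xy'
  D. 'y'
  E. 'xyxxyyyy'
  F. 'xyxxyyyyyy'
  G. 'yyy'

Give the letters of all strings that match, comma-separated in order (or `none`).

A, D, E, F, G

A → match
B → no match
C → no match
D → match
E → match
F → match
G → match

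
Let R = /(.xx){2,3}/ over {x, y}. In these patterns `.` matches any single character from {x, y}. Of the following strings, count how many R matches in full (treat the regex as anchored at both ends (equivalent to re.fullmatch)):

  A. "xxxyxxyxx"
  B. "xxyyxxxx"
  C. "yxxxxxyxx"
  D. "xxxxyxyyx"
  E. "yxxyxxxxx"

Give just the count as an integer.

3

A → match
B → no match
C → match
D → no match — must end with "xx"
E → match
Total matched: 3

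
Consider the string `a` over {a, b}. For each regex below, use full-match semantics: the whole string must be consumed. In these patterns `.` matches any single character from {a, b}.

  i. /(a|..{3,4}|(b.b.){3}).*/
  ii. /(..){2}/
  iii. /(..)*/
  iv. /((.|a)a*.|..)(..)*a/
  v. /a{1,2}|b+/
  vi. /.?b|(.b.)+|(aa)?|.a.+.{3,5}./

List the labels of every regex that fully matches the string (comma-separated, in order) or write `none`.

i → match
ii → no match
iii → no match
iv → no match
v → match
vi → no match

i, v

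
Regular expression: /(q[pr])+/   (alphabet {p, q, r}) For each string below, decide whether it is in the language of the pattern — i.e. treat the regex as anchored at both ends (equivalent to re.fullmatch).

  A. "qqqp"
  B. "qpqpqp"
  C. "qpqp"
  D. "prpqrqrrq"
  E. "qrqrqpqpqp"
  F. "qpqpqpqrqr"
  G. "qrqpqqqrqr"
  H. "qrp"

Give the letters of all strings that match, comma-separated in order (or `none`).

A. "qqqp" → no match
B. "qpqpqp" → match
C. "qpqp" → match
D. "prpqrqrrq" → no match — must start with "q"
E. "qrqrqpqpqp" → match
F. "qpqpqpqrqr" → match
G. "qrqpqqqrqr" → no match
H. "qrp" → no match

B, C, E, F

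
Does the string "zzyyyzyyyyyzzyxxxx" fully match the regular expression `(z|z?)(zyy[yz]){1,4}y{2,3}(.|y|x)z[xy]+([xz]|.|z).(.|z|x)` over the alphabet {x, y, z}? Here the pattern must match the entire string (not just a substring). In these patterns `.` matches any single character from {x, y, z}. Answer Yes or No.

Yes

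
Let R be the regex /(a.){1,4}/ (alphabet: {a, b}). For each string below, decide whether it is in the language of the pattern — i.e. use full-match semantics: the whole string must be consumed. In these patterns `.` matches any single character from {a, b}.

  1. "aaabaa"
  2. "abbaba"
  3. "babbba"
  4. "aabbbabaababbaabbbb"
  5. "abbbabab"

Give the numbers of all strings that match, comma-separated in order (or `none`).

1

1 → match
2 → no match
3 → no match — must start with "a"
4 → no match
5 → no match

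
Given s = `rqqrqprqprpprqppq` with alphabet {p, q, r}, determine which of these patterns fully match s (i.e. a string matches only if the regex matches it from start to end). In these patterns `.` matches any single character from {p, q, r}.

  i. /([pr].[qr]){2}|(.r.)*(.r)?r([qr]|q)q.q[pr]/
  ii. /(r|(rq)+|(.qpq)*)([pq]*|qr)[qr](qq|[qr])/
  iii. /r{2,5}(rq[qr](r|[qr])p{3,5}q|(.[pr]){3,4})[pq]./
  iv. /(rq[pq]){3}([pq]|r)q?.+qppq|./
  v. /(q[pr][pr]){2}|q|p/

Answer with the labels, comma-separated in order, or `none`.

i → no match
ii → no match
iii → no match
iv → match
v → no match

iv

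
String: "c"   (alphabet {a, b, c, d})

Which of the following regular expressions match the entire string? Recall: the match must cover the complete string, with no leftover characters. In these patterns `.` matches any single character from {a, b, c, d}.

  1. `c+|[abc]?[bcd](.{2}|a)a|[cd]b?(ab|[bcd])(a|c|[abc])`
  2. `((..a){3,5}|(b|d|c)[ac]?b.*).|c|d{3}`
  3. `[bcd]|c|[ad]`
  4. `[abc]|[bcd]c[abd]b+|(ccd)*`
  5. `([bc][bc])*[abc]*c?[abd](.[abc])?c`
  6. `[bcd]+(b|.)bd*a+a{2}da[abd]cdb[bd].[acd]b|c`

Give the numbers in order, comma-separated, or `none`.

1, 2, 3, 4, 6

1 → match
2 → match
3 → match
4 → match
5 → no match
6 → match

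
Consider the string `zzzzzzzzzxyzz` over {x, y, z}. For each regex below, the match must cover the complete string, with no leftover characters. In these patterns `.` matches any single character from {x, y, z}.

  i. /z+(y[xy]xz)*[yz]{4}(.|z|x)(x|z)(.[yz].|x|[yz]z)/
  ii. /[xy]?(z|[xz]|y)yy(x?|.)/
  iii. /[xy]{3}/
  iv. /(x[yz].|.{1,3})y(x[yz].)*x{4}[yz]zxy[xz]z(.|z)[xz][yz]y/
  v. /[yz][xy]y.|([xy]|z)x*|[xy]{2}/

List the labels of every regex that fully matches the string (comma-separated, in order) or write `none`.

i → match
ii → no match
iii → no match
iv → no match — must end with `y`
v → no match

i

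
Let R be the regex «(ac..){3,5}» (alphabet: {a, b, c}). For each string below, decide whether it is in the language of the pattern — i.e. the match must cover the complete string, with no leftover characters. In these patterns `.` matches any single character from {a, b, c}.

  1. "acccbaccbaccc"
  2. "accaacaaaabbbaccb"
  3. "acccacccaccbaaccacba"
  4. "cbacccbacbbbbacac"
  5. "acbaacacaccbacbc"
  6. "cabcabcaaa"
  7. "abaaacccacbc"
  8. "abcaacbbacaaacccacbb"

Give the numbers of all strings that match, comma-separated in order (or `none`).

5

1 → no match
2 → no match
3 → no match
4 → no match — must start with "ac"
5 → match
6 → no match — must start with "ac"
7 → no match — must start with "ac"
8 → no match — must start with "ac"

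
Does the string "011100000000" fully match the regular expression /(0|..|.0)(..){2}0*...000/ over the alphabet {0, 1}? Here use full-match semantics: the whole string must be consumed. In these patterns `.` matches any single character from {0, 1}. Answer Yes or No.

Yes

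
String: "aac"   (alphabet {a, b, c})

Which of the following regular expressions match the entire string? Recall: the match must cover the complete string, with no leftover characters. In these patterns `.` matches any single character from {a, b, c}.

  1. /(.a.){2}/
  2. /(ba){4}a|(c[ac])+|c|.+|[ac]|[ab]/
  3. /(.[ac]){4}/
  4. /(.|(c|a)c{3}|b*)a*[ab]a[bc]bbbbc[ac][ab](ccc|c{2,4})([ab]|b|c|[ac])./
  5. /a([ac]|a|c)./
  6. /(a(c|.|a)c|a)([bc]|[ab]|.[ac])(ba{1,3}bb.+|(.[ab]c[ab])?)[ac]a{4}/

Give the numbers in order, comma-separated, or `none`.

2, 5

1 → no match
2 → match
3 → no match
4 → no match
5 → match
6 → no match — must end with "a"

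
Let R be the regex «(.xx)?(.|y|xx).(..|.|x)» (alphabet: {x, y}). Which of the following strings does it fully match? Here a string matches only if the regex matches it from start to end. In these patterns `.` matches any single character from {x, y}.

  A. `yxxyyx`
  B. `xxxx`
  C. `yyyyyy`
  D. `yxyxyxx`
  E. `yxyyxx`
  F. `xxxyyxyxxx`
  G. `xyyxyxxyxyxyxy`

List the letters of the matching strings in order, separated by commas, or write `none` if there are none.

A, B

A. `yxxyyx` → match
B. `xxxx` → match
C. `yyyyyy` → no match
D. `yxyxyxx` → no match
E. `yxyyxx` → no match
F. `xxxyyxyxxx` → no match
G → no match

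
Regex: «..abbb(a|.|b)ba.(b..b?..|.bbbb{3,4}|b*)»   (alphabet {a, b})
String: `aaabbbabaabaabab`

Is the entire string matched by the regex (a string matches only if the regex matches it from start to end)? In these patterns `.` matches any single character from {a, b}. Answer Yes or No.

Yes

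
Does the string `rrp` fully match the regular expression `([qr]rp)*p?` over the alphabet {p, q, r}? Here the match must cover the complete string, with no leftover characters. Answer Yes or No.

Yes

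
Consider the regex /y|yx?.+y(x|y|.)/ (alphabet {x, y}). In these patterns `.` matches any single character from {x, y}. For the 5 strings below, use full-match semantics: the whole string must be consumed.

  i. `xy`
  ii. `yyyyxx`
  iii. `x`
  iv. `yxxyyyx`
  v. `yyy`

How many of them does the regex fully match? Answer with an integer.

i → no match — must start with `y`
ii → no match
iii → no match — must start with `y`
iv → match
v → no match
Total matched: 1

1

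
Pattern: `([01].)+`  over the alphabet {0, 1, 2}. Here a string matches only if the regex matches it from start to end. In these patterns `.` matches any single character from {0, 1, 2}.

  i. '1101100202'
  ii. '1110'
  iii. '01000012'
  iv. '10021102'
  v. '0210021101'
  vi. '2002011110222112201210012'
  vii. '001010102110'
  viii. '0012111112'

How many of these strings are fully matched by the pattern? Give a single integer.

i → match
ii → match
iii → match
iv → match
v → match
vi → no match
vii → no match
viii → match
Total matched: 6

6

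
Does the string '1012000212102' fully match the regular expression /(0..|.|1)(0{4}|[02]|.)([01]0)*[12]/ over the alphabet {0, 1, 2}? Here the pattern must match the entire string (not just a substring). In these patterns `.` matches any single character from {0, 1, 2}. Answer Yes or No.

No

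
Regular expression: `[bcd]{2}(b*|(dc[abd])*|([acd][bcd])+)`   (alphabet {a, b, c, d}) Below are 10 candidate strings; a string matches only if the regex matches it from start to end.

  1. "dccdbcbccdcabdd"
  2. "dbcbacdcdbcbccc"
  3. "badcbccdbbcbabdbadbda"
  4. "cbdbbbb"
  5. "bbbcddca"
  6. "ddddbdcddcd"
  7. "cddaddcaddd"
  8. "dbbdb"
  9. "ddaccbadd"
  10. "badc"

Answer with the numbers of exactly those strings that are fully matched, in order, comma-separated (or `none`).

1 → no match
2 → no match
3 → no match
4 → no match
5 → no match
6 → no match
7 → no match
8 → no match
9 → no match
10 → no match

none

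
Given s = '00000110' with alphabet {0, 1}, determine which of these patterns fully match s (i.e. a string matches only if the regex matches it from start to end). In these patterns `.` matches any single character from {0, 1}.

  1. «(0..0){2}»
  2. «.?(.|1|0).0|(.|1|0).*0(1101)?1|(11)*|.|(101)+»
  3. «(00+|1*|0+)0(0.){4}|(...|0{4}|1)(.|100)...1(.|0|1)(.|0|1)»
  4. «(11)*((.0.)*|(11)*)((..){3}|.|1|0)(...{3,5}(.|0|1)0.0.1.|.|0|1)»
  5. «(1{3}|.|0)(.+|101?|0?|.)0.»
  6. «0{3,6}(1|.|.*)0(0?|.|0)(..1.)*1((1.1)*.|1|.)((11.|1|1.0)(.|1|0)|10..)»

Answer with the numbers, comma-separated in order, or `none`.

1 → match
2 → no match
3 → no match
4 → match
5 → no match
6 → no match

1, 4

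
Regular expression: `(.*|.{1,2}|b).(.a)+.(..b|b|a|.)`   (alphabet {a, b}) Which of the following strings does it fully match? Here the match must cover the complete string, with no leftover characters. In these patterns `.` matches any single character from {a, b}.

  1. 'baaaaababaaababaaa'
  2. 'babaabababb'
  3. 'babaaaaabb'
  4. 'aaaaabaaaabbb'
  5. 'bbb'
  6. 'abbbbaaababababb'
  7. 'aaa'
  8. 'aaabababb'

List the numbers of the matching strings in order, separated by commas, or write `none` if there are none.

1 → match
2 → match
3 → match
4 → match
5 → no match
6 → match
7 → no match
8 → match

1, 2, 3, 4, 6, 8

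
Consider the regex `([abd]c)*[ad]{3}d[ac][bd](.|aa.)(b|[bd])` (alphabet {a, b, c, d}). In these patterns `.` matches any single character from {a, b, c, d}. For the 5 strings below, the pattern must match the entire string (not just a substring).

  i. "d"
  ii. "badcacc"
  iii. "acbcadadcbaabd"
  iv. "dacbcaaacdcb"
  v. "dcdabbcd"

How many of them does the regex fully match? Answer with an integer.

i. "d" → no match
ii. "badcacc" → no match
iii → match
iv. "dacbcaaacdcb" → no match
v. "dcdabbcd" → no match
Total matched: 1

1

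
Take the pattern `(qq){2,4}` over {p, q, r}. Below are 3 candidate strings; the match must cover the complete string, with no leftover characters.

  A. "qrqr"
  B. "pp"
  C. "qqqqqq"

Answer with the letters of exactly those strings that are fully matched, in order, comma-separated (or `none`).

C

A → no match — must start with "qq"
B → no match — must start with "qq"
C → match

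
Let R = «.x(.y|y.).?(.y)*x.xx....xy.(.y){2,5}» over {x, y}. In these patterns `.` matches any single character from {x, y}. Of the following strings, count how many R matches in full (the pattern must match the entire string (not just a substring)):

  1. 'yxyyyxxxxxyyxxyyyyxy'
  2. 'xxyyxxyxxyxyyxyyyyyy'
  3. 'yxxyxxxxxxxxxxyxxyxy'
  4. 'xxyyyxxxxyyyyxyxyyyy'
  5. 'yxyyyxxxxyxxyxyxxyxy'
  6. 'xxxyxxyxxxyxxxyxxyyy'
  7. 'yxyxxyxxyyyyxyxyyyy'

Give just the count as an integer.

1 → match
2 → match
3 → match
4 → match
5 → match
6 → match
7 → match
Total matched: 7

7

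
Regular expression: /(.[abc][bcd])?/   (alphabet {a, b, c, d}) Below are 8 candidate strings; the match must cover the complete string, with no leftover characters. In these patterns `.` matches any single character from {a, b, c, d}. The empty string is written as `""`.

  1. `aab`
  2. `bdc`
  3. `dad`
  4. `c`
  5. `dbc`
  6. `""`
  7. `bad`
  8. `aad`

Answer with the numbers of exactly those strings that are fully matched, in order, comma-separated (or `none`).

1, 3, 5, 6, 7, 8

1 → match
2 → no match
3 → match
4 → no match
5 → match
6 → match
7 → match
8 → match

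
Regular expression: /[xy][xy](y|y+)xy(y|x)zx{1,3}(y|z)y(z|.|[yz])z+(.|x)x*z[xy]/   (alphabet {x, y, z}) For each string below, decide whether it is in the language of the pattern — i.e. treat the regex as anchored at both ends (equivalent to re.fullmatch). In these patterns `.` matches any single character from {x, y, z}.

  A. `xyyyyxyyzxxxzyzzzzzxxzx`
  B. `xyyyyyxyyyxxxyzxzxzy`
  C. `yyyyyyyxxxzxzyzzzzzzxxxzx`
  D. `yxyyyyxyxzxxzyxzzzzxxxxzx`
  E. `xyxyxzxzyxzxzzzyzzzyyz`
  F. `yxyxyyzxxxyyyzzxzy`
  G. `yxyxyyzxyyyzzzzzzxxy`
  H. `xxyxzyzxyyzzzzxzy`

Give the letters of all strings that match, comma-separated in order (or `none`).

A → match
B → no match
C → no match
D → match
E → no match
F → match
G → no match
H → no match

A, D, F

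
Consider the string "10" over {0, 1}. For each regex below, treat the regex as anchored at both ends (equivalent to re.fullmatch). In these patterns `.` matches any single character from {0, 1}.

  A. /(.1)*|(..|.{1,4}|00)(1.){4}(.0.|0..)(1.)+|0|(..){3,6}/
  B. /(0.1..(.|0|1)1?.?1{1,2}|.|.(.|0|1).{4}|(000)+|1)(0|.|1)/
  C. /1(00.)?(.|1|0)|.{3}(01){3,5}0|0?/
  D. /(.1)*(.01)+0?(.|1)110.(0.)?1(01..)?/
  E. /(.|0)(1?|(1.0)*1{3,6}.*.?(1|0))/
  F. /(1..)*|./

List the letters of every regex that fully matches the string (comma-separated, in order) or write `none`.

A → no match
B → match
C → match
D → no match
E → no match
F → no match

B, C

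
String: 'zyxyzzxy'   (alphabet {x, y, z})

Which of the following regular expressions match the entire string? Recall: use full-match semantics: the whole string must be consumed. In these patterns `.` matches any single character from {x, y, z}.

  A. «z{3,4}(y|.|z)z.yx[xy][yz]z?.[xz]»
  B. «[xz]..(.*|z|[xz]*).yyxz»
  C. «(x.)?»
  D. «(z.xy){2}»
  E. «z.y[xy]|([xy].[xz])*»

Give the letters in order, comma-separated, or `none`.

D

A → no match
B → no match — must end with 'yyxz'
C → no match
D → match
E → no match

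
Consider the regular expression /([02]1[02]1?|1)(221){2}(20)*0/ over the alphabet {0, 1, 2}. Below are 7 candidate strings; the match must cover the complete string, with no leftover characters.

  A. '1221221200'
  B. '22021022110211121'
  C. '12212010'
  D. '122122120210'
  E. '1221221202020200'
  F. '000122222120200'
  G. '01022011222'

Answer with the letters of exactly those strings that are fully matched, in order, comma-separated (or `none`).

A, E

A → match
B → no match — must end with '0'
C → no match
D → no match
E → match
F → no match
G → no match — must end with '0'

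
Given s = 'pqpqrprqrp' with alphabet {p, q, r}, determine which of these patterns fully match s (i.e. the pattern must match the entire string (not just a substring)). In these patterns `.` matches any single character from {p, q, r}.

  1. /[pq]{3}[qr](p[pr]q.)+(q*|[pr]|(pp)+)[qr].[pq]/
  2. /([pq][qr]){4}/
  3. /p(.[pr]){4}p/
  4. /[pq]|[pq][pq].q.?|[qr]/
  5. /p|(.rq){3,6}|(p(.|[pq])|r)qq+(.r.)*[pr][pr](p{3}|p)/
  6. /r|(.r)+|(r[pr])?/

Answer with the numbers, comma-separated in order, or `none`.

1 → no match
2 → no match
3 → match
4 → no match
5 → no match
6 → no match

3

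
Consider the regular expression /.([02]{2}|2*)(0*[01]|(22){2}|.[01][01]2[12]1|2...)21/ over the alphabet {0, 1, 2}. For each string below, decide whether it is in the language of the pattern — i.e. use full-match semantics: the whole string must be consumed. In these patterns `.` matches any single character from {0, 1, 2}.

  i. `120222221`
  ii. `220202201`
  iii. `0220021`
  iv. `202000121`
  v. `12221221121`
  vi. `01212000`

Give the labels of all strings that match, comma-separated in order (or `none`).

i → match
ii → no match — must end with `21`
iii → match
iv → match
v → no match
vi → no match — must end with `21`

i, iii, iv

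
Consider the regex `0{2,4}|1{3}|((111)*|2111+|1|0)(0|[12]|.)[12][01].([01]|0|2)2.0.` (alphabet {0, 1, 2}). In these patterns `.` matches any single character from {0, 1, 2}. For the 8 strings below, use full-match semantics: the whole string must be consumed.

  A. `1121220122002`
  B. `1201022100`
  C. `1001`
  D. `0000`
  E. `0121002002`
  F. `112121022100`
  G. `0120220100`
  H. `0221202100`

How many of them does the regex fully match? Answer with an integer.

A → no match
B → no match
C → no match
D → match
E → match
F → no match
G → no match
H → match
Total matched: 3

3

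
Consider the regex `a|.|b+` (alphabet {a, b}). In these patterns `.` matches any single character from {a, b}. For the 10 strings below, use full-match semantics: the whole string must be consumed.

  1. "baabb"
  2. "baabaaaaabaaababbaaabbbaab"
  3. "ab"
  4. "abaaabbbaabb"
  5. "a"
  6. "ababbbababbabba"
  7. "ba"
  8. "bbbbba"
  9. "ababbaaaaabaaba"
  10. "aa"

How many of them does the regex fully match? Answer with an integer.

1 → no match
2 → no match
3 → no match
4 → no match
5 → match
6 → no match
7 → no match
8 → no match
9 → no match
10 → no match
Total matched: 1

1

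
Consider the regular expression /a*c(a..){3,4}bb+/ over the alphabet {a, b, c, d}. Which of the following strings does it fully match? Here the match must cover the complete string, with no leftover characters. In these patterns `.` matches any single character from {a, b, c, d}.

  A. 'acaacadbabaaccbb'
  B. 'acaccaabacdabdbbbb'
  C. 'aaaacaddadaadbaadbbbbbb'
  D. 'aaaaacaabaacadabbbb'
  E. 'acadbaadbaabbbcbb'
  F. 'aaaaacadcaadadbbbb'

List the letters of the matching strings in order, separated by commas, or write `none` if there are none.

A, B, C, D, F

A → match
B → match
C → match
D → match
E → no match
F → match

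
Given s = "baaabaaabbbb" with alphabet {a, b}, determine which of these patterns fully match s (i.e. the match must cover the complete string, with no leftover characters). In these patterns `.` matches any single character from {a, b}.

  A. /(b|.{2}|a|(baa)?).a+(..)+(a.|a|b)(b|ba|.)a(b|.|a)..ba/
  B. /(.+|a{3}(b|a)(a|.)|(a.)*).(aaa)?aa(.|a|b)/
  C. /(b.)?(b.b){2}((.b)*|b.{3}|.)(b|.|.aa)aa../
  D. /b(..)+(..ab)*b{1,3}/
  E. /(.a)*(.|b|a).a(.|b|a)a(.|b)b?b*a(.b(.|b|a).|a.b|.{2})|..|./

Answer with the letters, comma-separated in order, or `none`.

D

A → no match — must end with "ba"
B → no match
C → no match
D → match
E → no match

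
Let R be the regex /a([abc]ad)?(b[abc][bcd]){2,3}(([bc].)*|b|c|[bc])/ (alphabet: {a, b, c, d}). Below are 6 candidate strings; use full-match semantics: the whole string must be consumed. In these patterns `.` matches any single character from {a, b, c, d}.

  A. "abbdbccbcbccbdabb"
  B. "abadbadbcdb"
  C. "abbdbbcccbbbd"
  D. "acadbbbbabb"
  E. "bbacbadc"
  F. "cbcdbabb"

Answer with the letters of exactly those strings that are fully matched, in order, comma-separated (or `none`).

A → no match
B → match
C → match
D → match
E → no match — must start with "a"
F → no match — must start with "a"

B, C, D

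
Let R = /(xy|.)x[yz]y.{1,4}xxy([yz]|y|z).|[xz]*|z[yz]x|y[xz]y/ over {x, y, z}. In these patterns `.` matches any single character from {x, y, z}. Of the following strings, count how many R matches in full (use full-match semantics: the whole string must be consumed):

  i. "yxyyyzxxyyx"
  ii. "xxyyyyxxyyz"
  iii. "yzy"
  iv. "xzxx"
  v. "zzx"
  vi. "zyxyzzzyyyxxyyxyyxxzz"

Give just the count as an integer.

5

i → match
ii → match
iii → match
iv → match
v → match
vi → no match
Total matched: 5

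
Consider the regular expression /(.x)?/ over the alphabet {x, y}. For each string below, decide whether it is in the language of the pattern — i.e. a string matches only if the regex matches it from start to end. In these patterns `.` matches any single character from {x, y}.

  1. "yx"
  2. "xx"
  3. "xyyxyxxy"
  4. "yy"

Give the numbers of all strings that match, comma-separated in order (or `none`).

1, 2

1. "yx" → match
2. "xx" → match
3. "xyyxyxxy" → no match
4. "yy" → no match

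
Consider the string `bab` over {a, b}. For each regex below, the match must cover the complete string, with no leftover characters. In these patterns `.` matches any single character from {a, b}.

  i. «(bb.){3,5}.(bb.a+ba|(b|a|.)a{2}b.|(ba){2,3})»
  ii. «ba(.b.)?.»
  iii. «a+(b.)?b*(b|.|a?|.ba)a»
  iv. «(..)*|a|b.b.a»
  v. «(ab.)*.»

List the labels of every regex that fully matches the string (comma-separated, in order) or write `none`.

i → no match — must start with `bb`
ii → match
iii → no match — must start with `a`
iv → no match
v → no match

ii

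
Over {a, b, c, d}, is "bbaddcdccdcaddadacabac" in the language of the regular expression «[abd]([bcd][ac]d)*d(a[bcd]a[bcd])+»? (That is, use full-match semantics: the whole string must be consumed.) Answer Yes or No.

Yes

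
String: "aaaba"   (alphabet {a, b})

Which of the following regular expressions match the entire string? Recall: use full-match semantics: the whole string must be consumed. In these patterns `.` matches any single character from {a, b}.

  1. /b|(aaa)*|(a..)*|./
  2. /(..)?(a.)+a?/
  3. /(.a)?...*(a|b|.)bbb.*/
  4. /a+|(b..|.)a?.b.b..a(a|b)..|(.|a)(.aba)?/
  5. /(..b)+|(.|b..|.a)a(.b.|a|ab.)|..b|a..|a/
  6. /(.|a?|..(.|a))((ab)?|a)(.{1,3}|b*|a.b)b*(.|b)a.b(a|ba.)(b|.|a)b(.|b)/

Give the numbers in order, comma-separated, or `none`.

2, 4, 5

1 → no match
2 → match
3 → no match
4 → match
5 → match
6 → no match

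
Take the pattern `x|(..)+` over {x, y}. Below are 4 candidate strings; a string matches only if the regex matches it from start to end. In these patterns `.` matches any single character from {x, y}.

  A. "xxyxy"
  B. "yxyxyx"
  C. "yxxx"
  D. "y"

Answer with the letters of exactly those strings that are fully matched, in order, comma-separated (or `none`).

A → no match
B → match
C → match
D → no match

B, C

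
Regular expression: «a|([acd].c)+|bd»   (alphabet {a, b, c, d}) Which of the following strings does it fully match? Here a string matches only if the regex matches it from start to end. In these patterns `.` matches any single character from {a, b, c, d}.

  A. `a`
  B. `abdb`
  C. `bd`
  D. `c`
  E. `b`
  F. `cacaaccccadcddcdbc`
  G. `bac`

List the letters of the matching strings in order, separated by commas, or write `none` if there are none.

A, C, F

A. `a` → match
B. `abdb` → no match
C. `bd` → match
D. `c` → no match
E. `b` → no match
F → match
G. `bac` → no match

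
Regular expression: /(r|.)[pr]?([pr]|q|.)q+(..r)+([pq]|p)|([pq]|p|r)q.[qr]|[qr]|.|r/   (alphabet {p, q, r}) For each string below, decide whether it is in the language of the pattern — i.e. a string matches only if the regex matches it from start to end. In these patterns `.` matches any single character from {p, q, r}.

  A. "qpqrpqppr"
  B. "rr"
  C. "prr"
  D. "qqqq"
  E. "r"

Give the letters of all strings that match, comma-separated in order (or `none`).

A → no match
B → no match
C → no match
D → match
E → match

D, E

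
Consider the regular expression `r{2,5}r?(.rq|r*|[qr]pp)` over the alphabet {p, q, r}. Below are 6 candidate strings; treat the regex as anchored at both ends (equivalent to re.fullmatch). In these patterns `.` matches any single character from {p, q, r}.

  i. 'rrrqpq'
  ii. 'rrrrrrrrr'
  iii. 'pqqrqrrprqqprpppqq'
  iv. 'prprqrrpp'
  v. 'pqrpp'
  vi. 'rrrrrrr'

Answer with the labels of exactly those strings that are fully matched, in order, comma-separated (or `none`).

ii, vi

i. 'rrrqpq' → no match
ii. 'rrrrrrrrr' → match
iii → no match — must start with 'r'
iv. 'prprqrrpp' → no match — must start with 'r'
v. 'pqrpp' → no match — must start with 'r'
vi. 'rrrrrrr' → match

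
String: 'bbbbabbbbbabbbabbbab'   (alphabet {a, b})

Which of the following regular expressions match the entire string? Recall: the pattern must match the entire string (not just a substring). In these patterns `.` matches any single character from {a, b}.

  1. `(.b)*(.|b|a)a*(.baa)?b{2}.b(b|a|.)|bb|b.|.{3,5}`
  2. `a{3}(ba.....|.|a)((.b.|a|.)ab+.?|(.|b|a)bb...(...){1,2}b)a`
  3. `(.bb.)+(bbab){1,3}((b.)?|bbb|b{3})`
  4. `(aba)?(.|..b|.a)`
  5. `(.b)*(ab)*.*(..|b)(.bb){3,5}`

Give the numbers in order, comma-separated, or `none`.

1 → no match
2 → no match — must start with 'a'
3 → match
4 → no match
5 → no match — must end with 'bb'

3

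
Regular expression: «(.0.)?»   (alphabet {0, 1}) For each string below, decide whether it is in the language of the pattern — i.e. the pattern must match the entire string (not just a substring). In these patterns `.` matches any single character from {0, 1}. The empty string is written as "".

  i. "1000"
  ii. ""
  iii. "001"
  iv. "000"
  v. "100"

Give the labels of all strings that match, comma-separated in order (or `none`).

i → no match
ii → match
iii → match
iv → match
v → match

ii, iii, iv, v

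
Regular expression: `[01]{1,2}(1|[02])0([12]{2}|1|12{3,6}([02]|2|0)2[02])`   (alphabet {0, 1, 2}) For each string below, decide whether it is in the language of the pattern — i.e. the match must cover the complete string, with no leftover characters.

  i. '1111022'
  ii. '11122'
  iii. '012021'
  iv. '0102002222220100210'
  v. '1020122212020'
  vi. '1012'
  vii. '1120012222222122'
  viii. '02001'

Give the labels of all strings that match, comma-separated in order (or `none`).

i → no match
ii → no match
iii → match
iv → no match
v → no match
vi → no match
vii → no match
viii → no match

iii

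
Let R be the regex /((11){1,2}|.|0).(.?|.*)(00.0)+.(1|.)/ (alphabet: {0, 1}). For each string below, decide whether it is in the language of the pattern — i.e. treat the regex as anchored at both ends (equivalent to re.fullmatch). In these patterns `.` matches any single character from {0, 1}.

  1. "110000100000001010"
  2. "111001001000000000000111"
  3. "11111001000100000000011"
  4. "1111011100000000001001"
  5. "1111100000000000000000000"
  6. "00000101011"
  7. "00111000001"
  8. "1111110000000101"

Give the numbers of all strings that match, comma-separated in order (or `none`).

1 → match
2 → no match
3 → match
4 → match
5 → match
6 → no match
7 → match
8 → no match

1, 3, 4, 5, 7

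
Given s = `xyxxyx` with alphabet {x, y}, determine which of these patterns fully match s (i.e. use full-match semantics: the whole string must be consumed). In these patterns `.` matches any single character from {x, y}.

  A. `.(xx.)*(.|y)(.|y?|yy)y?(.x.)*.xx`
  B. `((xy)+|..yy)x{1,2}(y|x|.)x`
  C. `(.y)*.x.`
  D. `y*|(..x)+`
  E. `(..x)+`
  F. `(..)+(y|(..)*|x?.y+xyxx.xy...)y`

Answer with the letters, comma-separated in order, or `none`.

A → no match — must end with `xx`
B → match
C → no match
D → match
E → match
F → no match — must end with `y`

B, D, E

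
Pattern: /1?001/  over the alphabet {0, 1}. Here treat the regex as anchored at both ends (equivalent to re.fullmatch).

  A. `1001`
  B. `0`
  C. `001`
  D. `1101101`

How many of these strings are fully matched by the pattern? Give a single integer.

2

A → match
B → no match — must end with `001`
C → match
D → no match — must end with `001`
Total matched: 2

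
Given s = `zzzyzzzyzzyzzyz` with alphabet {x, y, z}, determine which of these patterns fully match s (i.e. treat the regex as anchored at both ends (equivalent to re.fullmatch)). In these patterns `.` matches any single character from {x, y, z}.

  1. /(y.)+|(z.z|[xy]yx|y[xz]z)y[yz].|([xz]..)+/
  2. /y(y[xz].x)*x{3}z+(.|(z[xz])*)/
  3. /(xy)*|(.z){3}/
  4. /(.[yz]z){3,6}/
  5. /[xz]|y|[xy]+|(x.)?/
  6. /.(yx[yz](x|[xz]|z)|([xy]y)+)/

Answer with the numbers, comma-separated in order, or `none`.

1 → no match
2 → no match — must start with `y`
3 → no match
4 → match
5 → no match
6 → no match

4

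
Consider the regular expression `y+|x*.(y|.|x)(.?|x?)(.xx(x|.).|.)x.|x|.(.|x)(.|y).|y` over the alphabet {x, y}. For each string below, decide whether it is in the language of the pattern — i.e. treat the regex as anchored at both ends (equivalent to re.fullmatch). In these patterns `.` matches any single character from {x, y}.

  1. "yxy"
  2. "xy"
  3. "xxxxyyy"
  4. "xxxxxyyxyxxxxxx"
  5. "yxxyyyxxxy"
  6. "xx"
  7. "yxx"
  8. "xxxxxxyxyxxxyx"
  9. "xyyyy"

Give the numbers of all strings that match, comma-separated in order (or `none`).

1 → no match
2 → no match
3 → no match
4 → match
5 → no match
6 → no match
7 → no match
8 → no match
9 → no match

4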